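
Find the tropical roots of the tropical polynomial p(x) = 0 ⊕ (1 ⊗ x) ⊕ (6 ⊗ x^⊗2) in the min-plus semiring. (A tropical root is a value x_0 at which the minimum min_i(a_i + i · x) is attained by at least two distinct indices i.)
Roots: {-5, -1}

Each tropical root is a break point of the lower envelope of the lines y = a_i + i · x (there are 3 lines, with slopes 0, 1, ..., 2). Only the lines that attain the minimum somewhere contribute to roots; other lines are dominated. Here the surviving (envelope) indices are i = 2, i = 1, i = 0.
Intersections between consecutive envelope lines give the roots: for adjacent envelope indices i < j the intersection is x = (a_i − a_j) / (j − i). Reading off the sorted break points: {-5, -1}.
Verification: at each break x_0, at least two indices attain the minimum of min_i(a_i + i · x_0).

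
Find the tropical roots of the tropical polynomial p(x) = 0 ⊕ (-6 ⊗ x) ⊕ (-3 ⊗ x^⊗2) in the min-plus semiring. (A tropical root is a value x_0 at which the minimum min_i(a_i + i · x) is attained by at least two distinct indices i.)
Roots: {-3, 6}

Each tropical root is a break point of the lower envelope of the lines y = a_i + i · x (there are 3 lines, with slopes 0, 1, ..., 2). Only the lines that attain the minimum somewhere contribute to roots; other lines are dominated. Here the surviving (envelope) indices are i = 2, i = 1, i = 0.
Intersections between consecutive envelope lines give the roots: for adjacent envelope indices i < j the intersection is x = (a_i − a_j) / (j − i). Reading off the sorted break points: {-3, 6}.
Verification: at each break x_0, at least two indices attain the minimum of min_i(a_i + i · x_0).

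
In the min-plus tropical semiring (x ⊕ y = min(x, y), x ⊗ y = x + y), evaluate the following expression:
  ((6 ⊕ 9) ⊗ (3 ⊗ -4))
((6 ⊕ 9) ⊗ (3 ⊗ -4)) = 5

Expand innermost to outermost. Recall ⊕ takes the minimum of its arguments and ⊗ takes their sum. Working out the expression ((6 ⊕ 9) ⊗ (3 ⊗ -4)) gives 5.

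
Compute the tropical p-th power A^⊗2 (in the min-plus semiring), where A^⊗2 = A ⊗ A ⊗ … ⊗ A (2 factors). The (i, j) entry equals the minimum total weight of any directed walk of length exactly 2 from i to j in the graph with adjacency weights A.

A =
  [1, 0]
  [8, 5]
A^⊗2 =
  [2, 1]
  [9, 8]

Each entry (A^⊗2)_ij equals the minimum over all length-2 walks i = v_0 → v_1 → … → v_2 = j of Σ_t A[v_t][v_{t+1}]. For example, for (i, j) = (0, 1) we minimise over 2 possible intermediate vertex sequences; the minimum is 1, attained along the walk 0 → 0 → 1.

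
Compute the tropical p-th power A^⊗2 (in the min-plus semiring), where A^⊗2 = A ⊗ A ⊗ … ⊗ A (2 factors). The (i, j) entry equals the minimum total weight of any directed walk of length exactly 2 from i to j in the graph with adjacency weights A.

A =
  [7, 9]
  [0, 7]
A^⊗2 =
  [9, 16]
  [7, 9]

Each entry (A^⊗2)_ij equals the minimum over all length-2 walks i = v_0 → v_1 → … → v_2 = j of Σ_t A[v_t][v_{t+1}]. For example, for (i, j) = (0, 1) we minimise over 2 possible intermediate vertex sequences; the minimum is 16, attained along the walk 0 → 0 → 1.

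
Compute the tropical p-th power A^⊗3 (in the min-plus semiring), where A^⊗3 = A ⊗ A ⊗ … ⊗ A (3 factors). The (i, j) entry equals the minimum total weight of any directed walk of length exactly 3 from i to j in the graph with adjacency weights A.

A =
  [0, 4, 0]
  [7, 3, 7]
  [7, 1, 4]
A^⊗3 =
  [0, 1, 0]
  [7, 8, 7]
  [7, 7, 7]

Each entry (A^⊗3)_ij equals the minimum over all length-3 walks i = v_0 → v_1 → … → v_3 = j of Σ_t A[v_t][v_{t+1}]. For example, for (i, j) = (0, 2) we minimise over 9 possible intermediate vertex sequences; the minimum is 0, attained along the walk 0 → 0 → 0 → 2.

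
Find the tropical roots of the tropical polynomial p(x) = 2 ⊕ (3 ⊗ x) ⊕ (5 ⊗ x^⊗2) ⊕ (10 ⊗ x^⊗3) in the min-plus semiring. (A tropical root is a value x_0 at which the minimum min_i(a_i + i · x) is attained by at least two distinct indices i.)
Roots: {-5, -2, -1}

Each tropical root is a break point of the lower envelope of the lines y = a_i + i · x (there are 4 lines, with slopes 0, 1, ..., 3). Only the lines that attain the minimum somewhere contribute to roots; other lines are dominated. Here the surviving (envelope) indices are i = 3, i = 2, i = 1, i = 0.
Intersections between consecutive envelope lines give the roots: for adjacent envelope indices i < j the intersection is x = (a_i − a_j) / (j − i). Reading off the sorted break points: {-5, -2, -1}.
Verification: at each break x_0, at least two indices attain the minimum of min_i(a_i + i · x_0).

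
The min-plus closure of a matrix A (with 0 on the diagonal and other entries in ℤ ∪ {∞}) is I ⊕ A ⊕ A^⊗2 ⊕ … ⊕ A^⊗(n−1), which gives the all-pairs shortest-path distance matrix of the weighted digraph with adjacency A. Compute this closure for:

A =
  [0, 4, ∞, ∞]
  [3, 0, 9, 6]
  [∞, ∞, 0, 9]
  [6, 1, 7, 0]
Closure =
  [0, 4, 13, 10]
  [3, 0, 9, 6]
  [13, 10, 0, 9]
  [4, 1, 7, 0]

This is the Floyd-Warshall all-pairs shortest-path computation. For each intermediate vertex k = 0, 1, …, 3, update dist[i][j] ← min(dist[i][j], dist[i][k] + dist[k][j]). The final matrix gives, for each (i, j), the minimum total weight of any directed path from i to j (possibly empty when i = j).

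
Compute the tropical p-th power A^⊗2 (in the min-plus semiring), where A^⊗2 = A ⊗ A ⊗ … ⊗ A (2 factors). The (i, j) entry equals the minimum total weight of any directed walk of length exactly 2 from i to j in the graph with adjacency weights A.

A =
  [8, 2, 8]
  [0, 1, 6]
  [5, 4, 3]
A^⊗2 =
  [2, 3, 8]
  [1, 2, 7]
  [4, 5, 6]

Each entry (A^⊗2)_ij equals the minimum over all length-2 walks i = v_0 → v_1 → … → v_2 = j of Σ_t A[v_t][v_{t+1}]. For example, for (i, j) = (0, 2) we minimise over 3 possible intermediate vertex sequences; the minimum is 8, attained along the walk 0 → 1 → 2.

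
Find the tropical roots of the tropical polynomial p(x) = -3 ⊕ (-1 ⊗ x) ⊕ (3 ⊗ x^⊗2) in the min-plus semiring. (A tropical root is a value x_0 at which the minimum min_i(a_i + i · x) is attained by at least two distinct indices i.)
Roots: {-4, -2}

Each tropical root is a break point of the lower envelope of the lines y = a_i + i · x (there are 3 lines, with slopes 0, 1, ..., 2). Only the lines that attain the minimum somewhere contribute to roots; other lines are dominated. Here the surviving (envelope) indices are i = 2, i = 1, i = 0.
Intersections between consecutive envelope lines give the roots: for adjacent envelope indices i < j the intersection is x = (a_i − a_j) / (j − i). Reading off the sorted break points: {-4, -2}.
Verification: at each break x_0, at least two indices attain the minimum of min_i(a_i + i · x_0).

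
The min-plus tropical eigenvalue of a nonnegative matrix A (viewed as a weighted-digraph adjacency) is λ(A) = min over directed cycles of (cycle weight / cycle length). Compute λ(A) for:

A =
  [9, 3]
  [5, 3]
λ(A) = 3

Enumerate directed cycles and compute their means (weight / length). Sample:
  cycle 0 → 0: weight = 9, length = 1, mean = 9/1 ≈ 9.000
  cycle 1 → 1: weight = 3, length = 1, mean = 3/1 ≈ 3.000
  cycle 0 → 1 → 0: weight = 8, length = 2, mean = 8/2 ≈ 4.000
  cycle 1 → 0 → 1: weight = 8, length = 2, mean = 8/2 ≈ 4.000
Minimum mean = 3.000, attained e.g. along the cycle 1 → 1 with weight 3 and length 1. So λ(A) = 3/1 = 3.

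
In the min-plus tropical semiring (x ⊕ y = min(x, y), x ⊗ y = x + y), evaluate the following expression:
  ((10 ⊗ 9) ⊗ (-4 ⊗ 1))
((10 ⊗ 9) ⊗ (-4 ⊗ 1)) = 16

Expand innermost to outermost. Recall ⊕ takes the minimum of its arguments and ⊗ takes their sum. Working out the expression ((10 ⊗ 9) ⊗ (-4 ⊗ 1)) gives 16.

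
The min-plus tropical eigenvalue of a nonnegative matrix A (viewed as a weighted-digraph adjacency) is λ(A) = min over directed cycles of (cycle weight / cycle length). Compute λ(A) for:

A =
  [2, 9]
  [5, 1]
λ(A) = 1

Enumerate directed cycles and compute their means (weight / length). Sample:
  cycle 0 → 0: weight = 2, length = 1, mean = 2/1 ≈ 2.000
  cycle 1 → 1: weight = 1, length = 1, mean = 1/1 ≈ 1.000
  cycle 0 → 1 → 0: weight = 14, length = 2, mean = 14/2 ≈ 7.000
  cycle 1 → 0 → 1: weight = 14, length = 2, mean = 14/2 ≈ 7.000
Minimum mean = 1.000, attained e.g. along the cycle 1 → 1 with weight 1 and length 1. So λ(A) = 1/1 = 1.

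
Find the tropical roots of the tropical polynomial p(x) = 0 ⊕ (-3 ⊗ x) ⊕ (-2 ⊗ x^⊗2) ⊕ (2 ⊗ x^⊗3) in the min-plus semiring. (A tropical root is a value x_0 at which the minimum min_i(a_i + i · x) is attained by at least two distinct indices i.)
Roots: {-4, -1, 3}

Each tropical root is a break point of the lower envelope of the lines y = a_i + i · x (there are 4 lines, with slopes 0, 1, ..., 3). Only the lines that attain the minimum somewhere contribute to roots; other lines are dominated. Here the surviving (envelope) indices are i = 3, i = 2, i = 1, i = 0.
Intersections between consecutive envelope lines give the roots: for adjacent envelope indices i < j the intersection is x = (a_i − a_j) / (j − i). Reading off the sorted break points: {-4, -1, 3}.
Verification: at each break x_0, at least two indices attain the minimum of min_i(a_i + i · x_0).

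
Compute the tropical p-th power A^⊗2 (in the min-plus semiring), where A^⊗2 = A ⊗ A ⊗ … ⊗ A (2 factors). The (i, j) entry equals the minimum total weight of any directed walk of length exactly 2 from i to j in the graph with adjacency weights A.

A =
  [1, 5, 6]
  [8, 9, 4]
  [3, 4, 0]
A^⊗2 =
  [2, 6, 6]
  [7, 8, 4]
  [3, 4, 0]

Each entry (A^⊗2)_ij equals the minimum over all length-2 walks i = v_0 → v_1 → … → v_2 = j of Σ_t A[v_t][v_{t+1}]. For example, for (i, j) = (0, 2) we minimise over 3 possible intermediate vertex sequences; the minimum is 6, attained along the walk 0 → 2 → 2.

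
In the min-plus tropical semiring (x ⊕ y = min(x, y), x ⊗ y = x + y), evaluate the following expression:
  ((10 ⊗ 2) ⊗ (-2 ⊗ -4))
((10 ⊗ 2) ⊗ (-2 ⊗ -4)) = 6

Expand innermost to outermost. Recall ⊕ takes the minimum of its arguments and ⊗ takes their sum. Working out the expression ((10 ⊗ 2) ⊗ (-2 ⊗ -4)) gives 6.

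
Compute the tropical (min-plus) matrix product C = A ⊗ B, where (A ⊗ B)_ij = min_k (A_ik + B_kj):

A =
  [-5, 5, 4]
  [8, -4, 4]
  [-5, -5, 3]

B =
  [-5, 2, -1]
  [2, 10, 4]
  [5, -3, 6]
A ⊗ B =
  [-10, -3, -6]
  [-2, 1, 0]
  [-10, -3, -6]

Apply the min-plus product entry-by-entry:
  C[0][0] = min over k of (A[0][0] + B[0][0] = -5 + -5 = -10, A[0][1] + B[1][0] = 5 + 2 = 7, A[0][2] + B[2][0] = 4 + 5 = 9) = -10 (attained at k = 0)
  C[0][1] = min over k of (A[0][0] + B[0][1] = -5 + 2 = -3, A[0][1] + B[1][1] = 5 + 10 = 15, A[0][2] + B[2][1] = 4 + -3 = 1) = -3 (attained at k = 0)
  C[0][2] = min over k of (A[0][0] + B[0][2] = -5 + -1 = -6, A[0][1] + B[1][2] = 5 + 4 = 9, A[0][2] + B[2][2] = 4 + 6 = 10) = -6 (attained at k = 0)
  C[1][0] = min over k of (A[1][0] + B[0][0] = 8 + -5 = 3, A[1][1] + B[1][0] = -4 + 2 = -2, A[1][2] + B[2][0] = 4 + 5 = 9) = -2 (attained at k = 1)
  C[1][1] = min over k of (A[1][0] + B[0][1] = 8 + 2 = 10, A[1][1] + B[1][1] = -4 + 10 = 6, A[1][2] + B[2][1] = 4 + -3 = 1) = 1 (attained at k = 2)
  C[1][2] = min over k of (A[1][0] + B[0][2] = 8 + -1 = 7, A[1][1] + B[1][2] = -4 + 4 = 0, A[1][2] + B[2][2] = 4 + 6 = 10) = 0 (attained at k = 1)
  C[2][0] = min over k of (A[2][0] + B[0][0] = -5 + -5 = -10, A[2][1] + B[1][0] = -5 + 2 = -3, A[2][2] + B[2][0] = 3 + 5 = 8) = -10 (attained at k = 0)
  C[2][1] = min over k of (A[2][0] + B[0][1] = -5 + 2 = -3, A[2][1] + B[1][1] = -5 + 10 = 5, A[2][2] + B[2][1] = 3 + -3 = 0) = -3 (attained at k = 0)
  C[2][2] = min over k of (A[2][0] + B[0][2] = -5 + -1 = -6, A[2][1] + B[1][2] = -5 + 4 = -1, A[2][2] + B[2][2] = 3 + 6 = 9) = -6 (attained at k = 0)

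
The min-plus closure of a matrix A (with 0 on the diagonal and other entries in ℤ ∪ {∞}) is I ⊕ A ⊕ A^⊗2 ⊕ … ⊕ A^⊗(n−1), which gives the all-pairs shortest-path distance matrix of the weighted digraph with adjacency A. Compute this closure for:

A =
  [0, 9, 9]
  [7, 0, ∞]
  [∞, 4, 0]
Closure =
  [0, 9, 9]
  [7, 0, 16]
  [11, 4, 0]

This is the Floyd-Warshall all-pairs shortest-path computation. For each intermediate vertex k = 0, 1, …, 2, update dist[i][j] ← min(dist[i][j], dist[i][k] + dist[k][j]). The final matrix gives, for each (i, j), the minimum total weight of any directed path from i to j (possibly empty when i = j).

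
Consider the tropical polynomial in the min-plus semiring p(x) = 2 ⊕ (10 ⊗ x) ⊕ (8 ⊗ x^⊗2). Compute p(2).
p(2) = 2

A tropical monomial a ⊗ x^⊗i evaluates to a + i · x. Evaluating each term at x = 2:
  Term 0 contributes 2 + 0 · 2 = 2
  Term 1 contributes 10 + 1 · 2 = 12
  Term 2 contributes 8 + 2 · 2 = 12
p(2) = ⊕ of these = min[2, 12, 12] = 2.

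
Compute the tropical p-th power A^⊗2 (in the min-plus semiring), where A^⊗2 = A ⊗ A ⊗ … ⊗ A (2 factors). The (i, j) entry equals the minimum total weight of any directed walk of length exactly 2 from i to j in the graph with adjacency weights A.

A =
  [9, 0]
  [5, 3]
A^⊗2 =
  [5, 3]
  [8, 5]

Each entry (A^⊗2)_ij equals the minimum over all length-2 walks i = v_0 → v_1 → … → v_2 = j of Σ_t A[v_t][v_{t+1}]. For example, for (i, j) = (0, 1) we minimise over 2 possible intermediate vertex sequences; the minimum is 3, attained along the walk 0 → 1 → 1.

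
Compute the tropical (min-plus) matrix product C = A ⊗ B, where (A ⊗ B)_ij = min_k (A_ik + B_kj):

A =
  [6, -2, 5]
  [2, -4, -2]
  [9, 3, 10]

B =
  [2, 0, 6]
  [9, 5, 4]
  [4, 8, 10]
A ⊗ B =
  [7, 3, 2]
  [2, 1, 0]
  [11, 8, 7]

Apply the min-plus product entry-by-entry:
  C[0][0] = min over k of (A[0][0] + B[0][0] = 6 + 2 = 8, A[0][1] + B[1][0] = -2 + 9 = 7, A[0][2] + B[2][0] = 5 + 4 = 9) = 7 (attained at k = 1)
  C[0][1] = min over k of (A[0][0] + B[0][1] = 6 + 0 = 6, A[0][1] + B[1][1] = -2 + 5 = 3, A[0][2] + B[2][1] = 5 + 8 = 13) = 3 (attained at k = 1)
  C[0][2] = min over k of (A[0][0] + B[0][2] = 6 + 6 = 12, A[0][1] + B[1][2] = -2 + 4 = 2, A[0][2] + B[2][2] = 5 + 10 = 15) = 2 (attained at k = 1)
  C[1][0] = min over k of (A[1][0] + B[0][0] = 2 + 2 = 4, A[1][1] + B[1][0] = -4 + 9 = 5, A[1][2] + B[2][0] = -2 + 4 = 2) = 2 (attained at k = 2)
  C[1][1] = min over k of (A[1][0] + B[0][1] = 2 + 0 = 2, A[1][1] + B[1][1] = -4 + 5 = 1, A[1][2] + B[2][1] = -2 + 8 = 6) = 1 (attained at k = 1)
  C[1][2] = min over k of (A[1][0] + B[0][2] = 2 + 6 = 8, A[1][1] + B[1][2] = -4 + 4 = 0, A[1][2] + B[2][2] = -2 + 10 = 8) = 0 (attained at k = 1)
  C[2][0] = min over k of (A[2][0] + B[0][0] = 9 + 2 = 11, A[2][1] + B[1][0] = 3 + 9 = 12, A[2][2] + B[2][0] = 10 + 4 = 14) = 11 (attained at k = 0)
  C[2][1] = min over k of (A[2][0] + B[0][1] = 9 + 0 = 9, A[2][1] + B[1][1] = 3 + 5 = 8, A[2][2] + B[2][1] = 10 + 8 = 18) = 8 (attained at k = 1)
  C[2][2] = min over k of (A[2][0] + B[0][2] = 9 + 6 = 15, A[2][1] + B[1][2] = 3 + 4 = 7, A[2][2] + B[2][2] = 10 + 10 = 20) = 7 (attained at k = 1)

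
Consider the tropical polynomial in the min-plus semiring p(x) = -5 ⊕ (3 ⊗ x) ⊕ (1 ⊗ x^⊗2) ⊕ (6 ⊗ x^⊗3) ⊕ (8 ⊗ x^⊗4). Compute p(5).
p(5) = -5

A tropical monomial a ⊗ x^⊗i evaluates to a + i · x. Evaluating each term at x = 5:
  Term 0 contributes -5 + 0 · 5 = -5
  Term 1 contributes 3 + 1 · 5 = 8
  Term 2 contributes 1 + 2 · 5 = 11
  Term 3 contributes 6 + 3 · 5 = 21
  Term 4 contributes 8 + 4 · 5 = 28
p(5) = ⊕ of these = min[-5, 8, 11, 21, 28] = -5.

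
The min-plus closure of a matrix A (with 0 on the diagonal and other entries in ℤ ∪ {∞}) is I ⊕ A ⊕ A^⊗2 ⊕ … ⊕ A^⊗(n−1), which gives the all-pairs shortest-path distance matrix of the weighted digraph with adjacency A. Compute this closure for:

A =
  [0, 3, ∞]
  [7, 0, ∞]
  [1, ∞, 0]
Closure =
  [0, 3, ∞]
  [7, 0, ∞]
  [1, 4, 0]

This is the Floyd-Warshall all-pairs shortest-path computation. For each intermediate vertex k = 0, 1, …, 2, update dist[i][j] ← min(dist[i][j], dist[i][k] + dist[k][j]). The final matrix gives, for each (i, j), the minimum total weight of any directed path from i to j (possibly empty when i = j).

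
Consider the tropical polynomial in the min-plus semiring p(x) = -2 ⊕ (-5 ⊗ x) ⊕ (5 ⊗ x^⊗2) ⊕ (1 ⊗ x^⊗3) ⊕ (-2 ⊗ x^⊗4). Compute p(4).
p(4) = -2

A tropical monomial a ⊗ x^⊗i evaluates to a + i · x. Evaluating each term at x = 4:
  Term 0 contributes -2 + 0 · 4 = -2
  Term 1 contributes -5 + 1 · 4 = -1
  Term 2 contributes 5 + 2 · 4 = 13
  Term 3 contributes 1 + 3 · 4 = 13
  Term 4 contributes -2 + 4 · 4 = 14
p(4) = ⊕ of these = min[-2, -1, 13, 13, 14] = -2.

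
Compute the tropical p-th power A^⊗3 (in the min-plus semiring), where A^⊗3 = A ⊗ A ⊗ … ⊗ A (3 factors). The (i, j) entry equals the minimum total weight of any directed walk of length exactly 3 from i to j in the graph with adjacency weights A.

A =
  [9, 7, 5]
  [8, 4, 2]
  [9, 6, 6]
A^⊗3 =
  [18, 15, 13]
  [15, 12, 10]
  [17, 14, 12]

Each entry (A^⊗3)_ij equals the minimum over all length-3 walks i = v_0 → v_1 → … → v_3 = j of Σ_t A[v_t][v_{t+1}]. For example, for (i, j) = (0, 2) we minimise over 9 possible intermediate vertex sequences; the minimum is 13, attained along the walk 0 → 1 → 1 → 2.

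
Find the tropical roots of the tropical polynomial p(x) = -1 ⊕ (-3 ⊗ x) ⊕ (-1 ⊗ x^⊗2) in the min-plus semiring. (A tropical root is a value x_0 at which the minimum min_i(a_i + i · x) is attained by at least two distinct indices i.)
Roots: {-2, 2}

Each tropical root is a break point of the lower envelope of the lines y = a_i + i · x (there are 3 lines, with slopes 0, 1, ..., 2). Only the lines that attain the minimum somewhere contribute to roots; other lines are dominated. Here the surviving (envelope) indices are i = 2, i = 1, i = 0.
Intersections between consecutive envelope lines give the roots: for adjacent envelope indices i < j the intersection is x = (a_i − a_j) / (j − i). Reading off the sorted break points: {-2, 2}.
Verification: at each break x_0, at least two indices attain the minimum of min_i(a_i + i · x_0).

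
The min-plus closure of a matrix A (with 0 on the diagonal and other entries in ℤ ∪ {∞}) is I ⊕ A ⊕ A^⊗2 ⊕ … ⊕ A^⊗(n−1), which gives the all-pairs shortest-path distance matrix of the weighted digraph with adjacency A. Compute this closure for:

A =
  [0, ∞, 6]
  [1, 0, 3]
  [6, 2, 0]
Closure =
  [0, 8, 6]
  [1, 0, 3]
  [3, 2, 0]

This is the Floyd-Warshall all-pairs shortest-path computation. For each intermediate vertex k = 0, 1, …, 2, update dist[i][j] ← min(dist[i][j], dist[i][k] + dist[k][j]). The final matrix gives, for each (i, j), the minimum total weight of any directed path from i to j (possibly empty when i = j).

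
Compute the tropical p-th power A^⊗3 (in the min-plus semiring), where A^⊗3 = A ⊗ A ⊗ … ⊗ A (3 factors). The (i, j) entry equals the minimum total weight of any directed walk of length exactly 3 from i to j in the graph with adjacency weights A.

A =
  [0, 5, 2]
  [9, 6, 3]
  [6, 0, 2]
A^⊗3 =
  [0, 2, 2]
  [9, 5, 6]
  [6, 3, 5]

Each entry (A^⊗3)_ij equals the minimum over all length-3 walks i = v_0 → v_1 → … → v_3 = j of Σ_t A[v_t][v_{t+1}]. For example, for (i, j) = (0, 2) we minimise over 9 possible intermediate vertex sequences; the minimum is 2, attained along the walk 0 → 0 → 0 → 2.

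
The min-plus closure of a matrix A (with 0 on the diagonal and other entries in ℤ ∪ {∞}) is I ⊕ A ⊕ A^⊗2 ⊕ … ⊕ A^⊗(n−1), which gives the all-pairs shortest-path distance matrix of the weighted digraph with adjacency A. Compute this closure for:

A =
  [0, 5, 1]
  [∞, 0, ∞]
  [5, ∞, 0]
Closure =
  [0, 5, 1]
  [∞, 0, ∞]
  [5, 10, 0]

This is the Floyd-Warshall all-pairs shortest-path computation. For each intermediate vertex k = 0, 1, …, 2, update dist[i][j] ← min(dist[i][j], dist[i][k] + dist[k][j]). The final matrix gives, for each (i, j), the minimum total weight of any directed path from i to j (possibly empty when i = j).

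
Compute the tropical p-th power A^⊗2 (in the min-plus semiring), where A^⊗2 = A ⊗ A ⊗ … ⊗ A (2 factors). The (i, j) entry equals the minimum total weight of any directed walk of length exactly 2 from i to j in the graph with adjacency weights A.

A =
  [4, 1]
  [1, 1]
A^⊗2 =
  [2, 2]
  [2, 2]

Each entry (A^⊗2)_ij equals the minimum over all length-2 walks i = v_0 → v_1 → … → v_2 = j of Σ_t A[v_t][v_{t+1}]. For example, for (i, j) = (0, 1) we minimise over 2 possible intermediate vertex sequences; the minimum is 2, attained along the walk 0 → 1 → 1.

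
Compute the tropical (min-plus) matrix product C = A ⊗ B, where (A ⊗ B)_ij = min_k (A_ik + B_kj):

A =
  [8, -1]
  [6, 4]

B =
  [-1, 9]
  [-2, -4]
A ⊗ B =
  [-3, -5]
  [2, 0]

Apply the min-plus product entry-by-entry:
  C[0][0] = min over k of (A[0][0] + B[0][0] = 8 + -1 = 7, A[0][1] + B[1][0] = -1 + -2 = -3) = -3 (attained at k = 1)
  C[0][1] = min over k of (A[0][0] + B[0][1] = 8 + 9 = 17, A[0][1] + B[1][1] = -1 + -4 = -5) = -5 (attained at k = 1)
  C[1][0] = min over k of (A[1][0] + B[0][0] = 6 + -1 = 5, A[1][1] + B[1][0] = 4 + -2 = 2) = 2 (attained at k = 1)
  C[1][1] = min over k of (A[1][0] + B[0][1] = 6 + 9 = 15, A[1][1] + B[1][1] = 4 + -4 = 0) = 0 (attained at k = 1)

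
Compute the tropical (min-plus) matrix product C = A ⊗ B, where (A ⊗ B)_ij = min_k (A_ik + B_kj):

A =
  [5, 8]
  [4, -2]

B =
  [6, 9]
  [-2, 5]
A ⊗ B =
  [6, 13]
  [-4, 3]

Apply the min-plus product entry-by-entry:
  C[0][0] = min over k of (A[0][0] + B[0][0] = 5 + 6 = 11, A[0][1] + B[1][0] = 8 + -2 = 6) = 6 (attained at k = 1)
  C[0][1] = min over k of (A[0][0] + B[0][1] = 5 + 9 = 14, A[0][1] + B[1][1] = 8 + 5 = 13) = 13 (attained at k = 1)
  C[1][0] = min over k of (A[1][0] + B[0][0] = 4 + 6 = 10, A[1][1] + B[1][0] = -2 + -2 = -4) = -4 (attained at k = 1)
  C[1][1] = min over k of (A[1][0] + B[0][1] = 4 + 9 = 13, A[1][1] + B[1][1] = -2 + 5 = 3) = 3 (attained at k = 1)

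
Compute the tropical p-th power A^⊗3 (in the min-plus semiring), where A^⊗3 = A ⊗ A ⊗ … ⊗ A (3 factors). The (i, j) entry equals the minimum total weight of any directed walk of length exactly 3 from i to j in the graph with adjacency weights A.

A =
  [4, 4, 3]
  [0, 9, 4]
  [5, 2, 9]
A^⊗3 =
  [5, 8, 7]
  [4, 5, 7]
  [6, 6, 5]

Each entry (A^⊗3)_ij equals the minimum over all length-3 walks i = v_0 → v_1 → … → v_3 = j of Σ_t A[v_t][v_{t+1}]. For example, for (i, j) = (0, 2) we minimise over 9 possible intermediate vertex sequences; the minimum is 7, attained along the walk 0 → 1 → 0 → 2.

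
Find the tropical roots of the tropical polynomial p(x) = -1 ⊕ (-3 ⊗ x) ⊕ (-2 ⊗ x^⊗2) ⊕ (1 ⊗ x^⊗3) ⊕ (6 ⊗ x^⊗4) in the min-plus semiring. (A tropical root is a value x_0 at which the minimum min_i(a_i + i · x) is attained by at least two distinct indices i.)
Roots: {-5, -3, -1, 2}

Each tropical root is a break point of the lower envelope of the lines y = a_i + i · x (there are 5 lines, with slopes 0, 1, ..., 4). Only the lines that attain the minimum somewhere contribute to roots; other lines are dominated. Here the surviving (envelope) indices are i = 4, i = 3, i = 2, i = 1, i = 0.
Intersections between consecutive envelope lines give the roots: for adjacent envelope indices i < j the intersection is x = (a_i − a_j) / (j − i). Reading off the sorted break points: {-5, -3, -1, 2}.
Verification: at each break x_0, at least two indices attain the minimum of min_i(a_i + i · x_0).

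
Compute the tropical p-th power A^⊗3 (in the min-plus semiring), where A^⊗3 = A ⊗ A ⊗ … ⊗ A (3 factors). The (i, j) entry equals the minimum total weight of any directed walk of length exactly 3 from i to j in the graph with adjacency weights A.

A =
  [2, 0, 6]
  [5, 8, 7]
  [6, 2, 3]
A^⊗3 =
  [6, 4, 9]
  [9, 7, 12]
  [9, 7, 9]

Each entry (A^⊗3)_ij equals the minimum over all length-3 walks i = v_0 → v_1 → … → v_3 = j of Σ_t A[v_t][v_{t+1}]. For example, for (i, j) = (0, 2) we minimise over 9 possible intermediate vertex sequences; the minimum is 9, attained along the walk 0 → 0 → 1 → 2.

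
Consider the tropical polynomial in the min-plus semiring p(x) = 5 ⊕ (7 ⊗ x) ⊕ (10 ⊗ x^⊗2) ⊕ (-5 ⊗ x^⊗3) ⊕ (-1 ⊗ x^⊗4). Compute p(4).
p(4) = 5

A tropical monomial a ⊗ x^⊗i evaluates to a + i · x. Evaluating each term at x = 4:
  Term 0 contributes 5 + 0 · 4 = 5
  Term 1 contributes 7 + 1 · 4 = 11
  Term 2 contributes 10 + 2 · 4 = 18
  Term 3 contributes -5 + 3 · 4 = 7
  Term 4 contributes -1 + 4 · 4 = 15
p(4) = ⊕ of these = min[5, 11, 18, 7, 15] = 5.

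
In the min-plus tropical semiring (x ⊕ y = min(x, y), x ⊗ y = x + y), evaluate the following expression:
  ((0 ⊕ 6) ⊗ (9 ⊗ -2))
((0 ⊕ 6) ⊗ (9 ⊗ -2)) = 7

Expand innermost to outermost. Recall ⊕ takes the minimum of its arguments and ⊗ takes their sum. Working out the expression ((0 ⊕ 6) ⊗ (9 ⊗ -2)) gives 7.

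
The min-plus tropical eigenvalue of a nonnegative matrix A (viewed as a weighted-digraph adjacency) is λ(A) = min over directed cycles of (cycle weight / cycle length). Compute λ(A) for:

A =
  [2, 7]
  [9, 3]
λ(A) = 2

Enumerate directed cycles and compute their means (weight / length). Sample:
  cycle 0 → 0: weight = 2, length = 1, mean = 2/1 ≈ 2.000
  cycle 1 → 1: weight = 3, length = 1, mean = 3/1 ≈ 3.000
  cycle 0 → 1 → 0: weight = 16, length = 2, mean = 16/2 ≈ 8.000
  cycle 1 → 0 → 1: weight = 16, length = 2, mean = 16/2 ≈ 8.000
Minimum mean = 2.000, attained e.g. along the cycle 0 → 0 with weight 2 and length 1. So λ(A) = 2/1 = 2.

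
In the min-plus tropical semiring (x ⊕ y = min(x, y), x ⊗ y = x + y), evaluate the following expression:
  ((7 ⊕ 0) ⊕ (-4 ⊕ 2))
((7 ⊕ 0) ⊕ (-4 ⊕ 2)) = -4

Expand innermost to outermost. Recall ⊕ takes the minimum of its arguments and ⊗ takes their sum. Working out the expression ((7 ⊕ 0) ⊕ (-4 ⊕ 2)) gives -4.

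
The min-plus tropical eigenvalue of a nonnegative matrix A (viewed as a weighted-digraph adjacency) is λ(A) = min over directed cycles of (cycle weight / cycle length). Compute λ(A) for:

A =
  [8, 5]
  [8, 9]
λ(A) = 13/2

Enumerate directed cycles and compute their means (weight / length). Sample:
  cycle 0 → 0: weight = 8, length = 1, mean = 8/1 ≈ 8.000
  cycle 1 → 1: weight = 9, length = 1, mean = 9/1 ≈ 9.000
  cycle 0 → 1 → 0: weight = 13, length = 2, mean = 13/2 ≈ 6.500
  cycle 1 → 0 → 1: weight = 13, length = 2, mean = 13/2 ≈ 6.500
Minimum mean = 6.500, attained e.g. along the cycle 0 → 1 → 0 with weight 13 and length 2. So λ(A) = 13/2 = 13/2.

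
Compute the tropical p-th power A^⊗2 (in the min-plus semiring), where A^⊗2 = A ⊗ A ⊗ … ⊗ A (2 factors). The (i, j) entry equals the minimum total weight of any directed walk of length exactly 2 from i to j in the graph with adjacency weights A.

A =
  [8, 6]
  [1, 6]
A^⊗2 =
  [7, 12]
  [7, 7]

Each entry (A^⊗2)_ij equals the minimum over all length-2 walks i = v_0 → v_1 → … → v_2 = j of Σ_t A[v_t][v_{t+1}]. For example, for (i, j) = (0, 1) we minimise over 2 possible intermediate vertex sequences; the minimum is 12, attained along the walk 0 → 1 → 1.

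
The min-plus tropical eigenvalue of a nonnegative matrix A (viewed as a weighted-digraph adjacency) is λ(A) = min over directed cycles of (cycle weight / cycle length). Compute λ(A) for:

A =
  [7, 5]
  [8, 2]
λ(A) = 2

Enumerate directed cycles and compute their means (weight / length). Sample:
  cycle 0 → 0: weight = 7, length = 1, mean = 7/1 ≈ 7.000
  cycle 1 → 1: weight = 2, length = 1, mean = 2/1 ≈ 2.000
  cycle 0 → 1 → 0: weight = 13, length = 2, mean = 13/2 ≈ 6.500
  cycle 1 → 0 → 1: weight = 13, length = 2, mean = 13/2 ≈ 6.500
Minimum mean = 2.000, attained e.g. along the cycle 1 → 1 with weight 2 and length 1. So λ(A) = 2/1 = 2.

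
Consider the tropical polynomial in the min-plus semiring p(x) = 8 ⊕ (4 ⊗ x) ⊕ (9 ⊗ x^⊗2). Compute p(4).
p(4) = 8

A tropical monomial a ⊗ x^⊗i evaluates to a + i · x. Evaluating each term at x = 4:
  Term 0 contributes 8 + 0 · 4 = 8
  Term 1 contributes 4 + 1 · 4 = 8
  Term 2 contributes 9 + 2 · 4 = 17
p(4) = ⊕ of these = min[8, 8, 17] = 8.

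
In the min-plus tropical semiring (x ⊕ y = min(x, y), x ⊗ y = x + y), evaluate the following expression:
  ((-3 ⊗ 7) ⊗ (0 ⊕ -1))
((-3 ⊗ 7) ⊗ (0 ⊕ -1)) = 3

Expand innermost to outermost. Recall ⊕ takes the minimum of its arguments and ⊗ takes their sum. Working out the expression ((-3 ⊗ 7) ⊗ (0 ⊕ -1)) gives 3.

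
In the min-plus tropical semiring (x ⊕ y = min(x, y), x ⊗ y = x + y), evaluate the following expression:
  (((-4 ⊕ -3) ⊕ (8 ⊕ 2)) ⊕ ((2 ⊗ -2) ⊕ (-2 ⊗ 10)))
(((-4 ⊕ -3) ⊕ (8 ⊕ 2)) ⊕ ((2 ⊗ -2) ⊕ (-2 ⊗ 10))) = -4

Expand innermost to outermost. Recall ⊕ takes the minimum of its arguments and ⊗ takes their sum. Working out the expression (((-4 ⊕ -3) ⊕ (8 ⊕ 2)) ⊕ ((2 ⊗ -2) ⊕ (-2 ⊗ 10))) gives -4.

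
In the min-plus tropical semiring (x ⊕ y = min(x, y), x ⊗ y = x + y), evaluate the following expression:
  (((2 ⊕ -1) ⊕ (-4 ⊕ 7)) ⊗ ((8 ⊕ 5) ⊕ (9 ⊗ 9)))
(((2 ⊕ -1) ⊕ (-4 ⊕ 7)) ⊗ ((8 ⊕ 5) ⊕ (9 ⊗ 9))) = 1

Expand innermost to outermost. Recall ⊕ takes the minimum of its arguments and ⊗ takes their sum. Working out the expression (((2 ⊕ -1) ⊕ (-4 ⊕ 7)) ⊗ ((8 ⊕ 5) ⊕ (9 ⊗ 9))) gives 1.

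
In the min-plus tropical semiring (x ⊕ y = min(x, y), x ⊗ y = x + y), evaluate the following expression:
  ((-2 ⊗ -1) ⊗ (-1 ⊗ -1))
((-2 ⊗ -1) ⊗ (-1 ⊗ -1)) = -5

Expand innermost to outermost. Recall ⊕ takes the minimum of its arguments and ⊗ takes their sum. Working out the expression ((-2 ⊗ -1) ⊗ (-1 ⊗ -1)) gives -5.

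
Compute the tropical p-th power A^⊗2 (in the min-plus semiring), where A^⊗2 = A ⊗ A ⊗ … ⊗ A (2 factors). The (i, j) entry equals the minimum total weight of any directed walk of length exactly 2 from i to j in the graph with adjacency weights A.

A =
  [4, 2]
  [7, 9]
A^⊗2 =
  [8, 6]
  [11, 9]

Each entry (A^⊗2)_ij equals the minimum over all length-2 walks i = v_0 → v_1 → … → v_2 = j of Σ_t A[v_t][v_{t+1}]. For example, for (i, j) = (0, 1) we minimise over 2 possible intermediate vertex sequences; the minimum is 6, attained along the walk 0 → 0 → 1.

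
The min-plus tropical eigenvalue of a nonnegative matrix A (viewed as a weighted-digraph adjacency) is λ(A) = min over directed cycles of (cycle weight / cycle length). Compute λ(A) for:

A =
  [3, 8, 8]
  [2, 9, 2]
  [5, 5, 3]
λ(A) = 3

Enumerate directed cycles and compute their means (weight / length). Sample:
  cycle 0 → 0: weight = 3, length = 1, mean = 3/1 ≈ 3.000
  cycle 1 → 1: weight = 9, length = 1, mean = 9/1 ≈ 9.000
  cycle 2 → 2: weight = 3, length = 1, mean = 3/1 ≈ 3.000
  cycle 0 → 1 → 0: weight = 10, length = 2, mean = 10/2 ≈ 5.000
  cycle 0 → 2 → 0: weight = 13, length = 2, mean = 13/2 ≈ 6.500
  cycle 1 → 0 → 1: weight = 10, length = 2, mean = 10/2 ≈ 5.000
Minimum mean = 3.000, attained e.g. along the cycle 0 → 0 with weight 3 and length 1. So λ(A) = 3/1 = 3.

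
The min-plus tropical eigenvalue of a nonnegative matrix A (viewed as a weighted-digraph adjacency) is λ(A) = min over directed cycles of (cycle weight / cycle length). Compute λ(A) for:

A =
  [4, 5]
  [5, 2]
λ(A) = 2

Enumerate directed cycles and compute their means (weight / length). Sample:
  cycle 0 → 0: weight = 4, length = 1, mean = 4/1 ≈ 4.000
  cycle 1 → 1: weight = 2, length = 1, mean = 2/1 ≈ 2.000
  cycle 0 → 1 → 0: weight = 10, length = 2, mean = 10/2 ≈ 5.000
  cycle 1 → 0 → 1: weight = 10, length = 2, mean = 10/2 ≈ 5.000
Minimum mean = 2.000, attained e.g. along the cycle 1 → 1 with weight 2 and length 1. So λ(A) = 2/1 = 2.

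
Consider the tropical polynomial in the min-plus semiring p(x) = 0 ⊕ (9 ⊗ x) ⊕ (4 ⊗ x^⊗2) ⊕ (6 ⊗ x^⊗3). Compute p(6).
p(6) = 0

A tropical monomial a ⊗ x^⊗i evaluates to a + i · x. Evaluating each term at x = 6:
  Term 0 contributes 0 + 0 · 6 = 0
  Term 1 contributes 9 + 1 · 6 = 15
  Term 2 contributes 4 + 2 · 6 = 16
  Term 3 contributes 6 + 3 · 6 = 24
p(6) = ⊕ of these = min[0, 15, 16, 24] = 0.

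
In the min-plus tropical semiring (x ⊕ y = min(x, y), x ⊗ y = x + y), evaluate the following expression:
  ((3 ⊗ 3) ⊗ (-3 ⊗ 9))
((3 ⊗ 3) ⊗ (-3 ⊗ 9)) = 12

Expand innermost to outermost. Recall ⊕ takes the minimum of its arguments and ⊗ takes their sum. Working out the expression ((3 ⊗ 3) ⊗ (-3 ⊗ 9)) gives 12.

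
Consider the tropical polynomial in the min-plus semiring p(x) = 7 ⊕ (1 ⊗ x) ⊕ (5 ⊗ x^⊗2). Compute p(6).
p(6) = 7

A tropical monomial a ⊗ x^⊗i evaluates to a + i · x. Evaluating each term at x = 6:
  Term 0 contributes 7 + 0 · 6 = 7
  Term 1 contributes 1 + 1 · 6 = 7
  Term 2 contributes 5 + 2 · 6 = 17
p(6) = ⊕ of these = min[7, 7, 17] = 7.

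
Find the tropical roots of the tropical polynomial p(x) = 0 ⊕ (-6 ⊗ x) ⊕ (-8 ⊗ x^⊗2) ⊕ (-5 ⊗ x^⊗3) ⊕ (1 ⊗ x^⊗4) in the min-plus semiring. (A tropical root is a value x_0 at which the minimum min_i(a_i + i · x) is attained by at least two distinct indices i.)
Roots: {-6, -3, 2, 6}

Each tropical root is a break point of the lower envelope of the lines y = a_i + i · x (there are 5 lines, with slopes 0, 1, ..., 4). Only the lines that attain the minimum somewhere contribute to roots; other lines are dominated. Here the surviving (envelope) indices are i = 4, i = 3, i = 2, i = 1, i = 0.
Intersections between consecutive envelope lines give the roots: for adjacent envelope indices i < j the intersection is x = (a_i − a_j) / (j − i). Reading off the sorted break points: {-6, -3, 2, 6}.
Verification: at each break x_0, at least two indices attain the minimum of min_i(a_i + i · x_0).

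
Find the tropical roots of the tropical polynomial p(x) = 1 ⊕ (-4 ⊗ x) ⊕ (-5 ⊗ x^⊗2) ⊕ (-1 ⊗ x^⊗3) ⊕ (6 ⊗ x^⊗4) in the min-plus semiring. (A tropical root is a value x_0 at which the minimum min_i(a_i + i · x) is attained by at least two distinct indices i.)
Roots: {-7, -4, 1, 5}

Each tropical root is a break point of the lower envelope of the lines y = a_i + i · x (there are 5 lines, with slopes 0, 1, ..., 4). Only the lines that attain the minimum somewhere contribute to roots; other lines are dominated. Here the surviving (envelope) indices are i = 4, i = 3, i = 2, i = 1, i = 0.
Intersections between consecutive envelope lines give the roots: for adjacent envelope indices i < j the intersection is x = (a_i − a_j) / (j − i). Reading off the sorted break points: {-7, -4, 1, 5}.
Verification: at each break x_0, at least two indices attain the minimum of min_i(a_i + i · x_0).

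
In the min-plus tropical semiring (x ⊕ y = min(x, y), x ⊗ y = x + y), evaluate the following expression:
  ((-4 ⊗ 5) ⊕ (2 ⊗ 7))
((-4 ⊗ 5) ⊕ (2 ⊗ 7)) = 1

Expand innermost to outermost. Recall ⊕ takes the minimum of its arguments and ⊗ takes their sum. Working out the expression ((-4 ⊗ 5) ⊕ (2 ⊗ 7)) gives 1.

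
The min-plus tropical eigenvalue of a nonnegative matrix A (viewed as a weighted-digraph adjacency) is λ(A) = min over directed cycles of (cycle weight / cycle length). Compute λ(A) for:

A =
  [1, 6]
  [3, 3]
λ(A) = 1

Enumerate directed cycles and compute their means (weight / length). Sample:
  cycle 0 → 0: weight = 1, length = 1, mean = 1/1 ≈ 1.000
  cycle 1 → 1: weight = 3, length = 1, mean = 3/1 ≈ 3.000
  cycle 0 → 1 → 0: weight = 9, length = 2, mean = 9/2 ≈ 4.500
  cycle 1 → 0 → 1: weight = 9, length = 2, mean = 9/2 ≈ 4.500
Minimum mean = 1.000, attained e.g. along the cycle 0 → 0 with weight 1 and length 1. So λ(A) = 1/1 = 1.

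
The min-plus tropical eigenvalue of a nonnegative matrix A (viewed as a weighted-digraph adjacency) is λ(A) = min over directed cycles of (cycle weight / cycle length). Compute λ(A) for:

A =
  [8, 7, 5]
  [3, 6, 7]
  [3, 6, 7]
λ(A) = 4

Enumerate directed cycles and compute their means (weight / length). Sample:
  cycle 0 → 0: weight = 8, length = 1, mean = 8/1 ≈ 8.000
  cycle 1 → 1: weight = 6, length = 1, mean = 6/1 ≈ 6.000
  cycle 2 → 2: weight = 7, length = 1, mean = 7/1 ≈ 7.000
  cycle 0 → 1 → 0: weight = 10, length = 2, mean = 10/2 ≈ 5.000
  cycle 0 → 2 → 0: weight = 8, length = 2, mean = 8/2 ≈ 4.000
  cycle 1 → 0 → 1: weight = 10, length = 2, mean = 10/2 ≈ 5.000
Minimum mean = 4.000, attained e.g. along the cycle 0 → 2 → 0 with weight 8 and length 2. So λ(A) = 8/2 = 4.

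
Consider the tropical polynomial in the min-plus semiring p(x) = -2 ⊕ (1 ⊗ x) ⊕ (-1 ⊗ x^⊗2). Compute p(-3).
p(-3) = -7

A tropical monomial a ⊗ x^⊗i evaluates to a + i · x. Evaluating each term at x = -3:
  Term 0 contributes -2 + 0 · -3 = -2
  Term 1 contributes 1 + 1 · -3 = -2
  Term 2 contributes -1 + 2 · -3 = -7
p(-3) = ⊕ of these = min[-2, -2, -7] = -7.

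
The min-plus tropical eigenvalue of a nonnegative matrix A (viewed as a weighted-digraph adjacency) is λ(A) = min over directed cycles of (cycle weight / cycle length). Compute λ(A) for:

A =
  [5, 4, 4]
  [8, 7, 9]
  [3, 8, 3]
λ(A) = 3

Enumerate directed cycles and compute their means (weight / length). Sample:
  cycle 0 → 0: weight = 5, length = 1, mean = 5/1 ≈ 5.000
  cycle 1 → 1: weight = 7, length = 1, mean = 7/1 ≈ 7.000
  cycle 2 → 2: weight = 3, length = 1, mean = 3/1 ≈ 3.000
  cycle 0 → 1 → 0: weight = 12, length = 2, mean = 12/2 ≈ 6.000
  cycle 0 → 2 → 0: weight = 7, length = 2, mean = 7/2 ≈ 3.500
  cycle 1 → 0 → 1: weight = 12, length = 2, mean = 12/2 ≈ 6.000
Minimum mean = 3.000, attained e.g. along the cycle 2 → 2 with weight 3 and length 1. So λ(A) = 3/1 = 3.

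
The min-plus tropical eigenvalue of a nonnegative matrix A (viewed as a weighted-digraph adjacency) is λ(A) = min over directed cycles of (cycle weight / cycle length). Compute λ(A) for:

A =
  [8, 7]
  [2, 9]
λ(A) = 9/2

Enumerate directed cycles and compute their means (weight / length). Sample:
  cycle 0 → 0: weight = 8, length = 1, mean = 8/1 ≈ 8.000
  cycle 1 → 1: weight = 9, length = 1, mean = 9/1 ≈ 9.000
  cycle 0 → 1 → 0: weight = 9, length = 2, mean = 9/2 ≈ 4.500
  cycle 1 → 0 → 1: weight = 9, length = 2, mean = 9/2 ≈ 4.500
Minimum mean = 4.500, attained e.g. along the cycle 0 → 1 → 0 with weight 9 and length 2. So λ(A) = 9/2 = 9/2.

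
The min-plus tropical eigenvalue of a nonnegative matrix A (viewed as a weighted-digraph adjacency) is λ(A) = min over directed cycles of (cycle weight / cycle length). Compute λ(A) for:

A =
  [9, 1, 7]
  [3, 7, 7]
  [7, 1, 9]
λ(A) = 2

Enumerate directed cycles and compute their means (weight / length). Sample:
  cycle 0 → 0: weight = 9, length = 1, mean = 9/1 ≈ 9.000
  cycle 1 → 1: weight = 7, length = 1, mean = 7/1 ≈ 7.000
  cycle 2 → 2: weight = 9, length = 1, mean = 9/1 ≈ 9.000
  cycle 0 → 1 → 0: weight = 4, length = 2, mean = 4/2 ≈ 2.000
  cycle 0 → 2 → 0: weight = 14, length = 2, mean = 14/2 ≈ 7.000
  cycle 1 → 0 → 1: weight = 4, length = 2, mean = 4/2 ≈ 2.000
Minimum mean = 2.000, attained e.g. along the cycle 0 → 1 → 0 with weight 4 and length 2. So λ(A) = 4/2 = 2.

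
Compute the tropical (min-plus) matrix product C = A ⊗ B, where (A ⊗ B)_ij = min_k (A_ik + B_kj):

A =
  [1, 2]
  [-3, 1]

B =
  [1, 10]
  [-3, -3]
A ⊗ B =
  [-1, -1]
  [-2, -2]

Apply the min-plus product entry-by-entry:
  C[0][0] = min over k of (A[0][0] + B[0][0] = 1 + 1 = 2, A[0][1] + B[1][0] = 2 + -3 = -1) = -1 (attained at k = 1)
  C[0][1] = min over k of (A[0][0] + B[0][1] = 1 + 10 = 11, A[0][1] + B[1][1] = 2 + -3 = -1) = -1 (attained at k = 1)
  C[1][0] = min over k of (A[1][0] + B[0][0] = -3 + 1 = -2, A[1][1] + B[1][0] = 1 + -3 = -2) = -2 (attained at k = 0)
  C[1][1] = min over k of (A[1][0] + B[0][1] = -3 + 10 = 7, A[1][1] + B[1][1] = 1 + -3 = -2) = -2 (attained at k = 1)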